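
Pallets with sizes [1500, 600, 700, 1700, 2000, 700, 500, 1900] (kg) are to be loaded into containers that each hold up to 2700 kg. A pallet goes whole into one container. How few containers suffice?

Total = 2000 + 1900 + 1700 + 1500 + 700 + 700 + 600 + 500 = 9600 kg.
Lower bound: ⌈9600/2700⌉ = 4 containers.
A packing using 4 containers:
  container 1: 2000 + 700 = 2700
  container 2: 1900 + 700 = 2600
  container 3: 1700 + 600 = 2300
  container 4: 1500 + 500 = 2000
This matches the lower bound, so 4 is optimal.

4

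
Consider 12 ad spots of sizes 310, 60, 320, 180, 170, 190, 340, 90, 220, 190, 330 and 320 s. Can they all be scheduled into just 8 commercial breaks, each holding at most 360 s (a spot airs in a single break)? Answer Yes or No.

No

Total = 2720 s; ⌈2720/360⌉ = 8.
The bound of 8 does not rule out 8, but exhaustive search shows no assignment into 8 commercial breaks of capacity 360 s exists — the minimum is 9.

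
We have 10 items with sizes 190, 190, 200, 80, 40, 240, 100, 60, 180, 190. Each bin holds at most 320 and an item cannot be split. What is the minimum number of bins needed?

Total = 240 + 200 + 190 + 190 + 190 + 180 + 100 + 80 + 60 + 40 = 1470.
Lower bound: ⌈1470/320⌉ = 5 bins.
Also, 6 items each exceed 160, and no two of those can share a bin, so at least 6 bins are needed.
A packing using 6 bins:
  bin 1: 240 + 80 = 320
  bin 2: 200 + 100 = 300
  bin 3: 190 + 60 + 40 = 290
  bin 4: 190 = 190
  bin 5: 190 = 190
  bin 6: 180 = 180
This matches the lower bound, so 6 is optimal.

6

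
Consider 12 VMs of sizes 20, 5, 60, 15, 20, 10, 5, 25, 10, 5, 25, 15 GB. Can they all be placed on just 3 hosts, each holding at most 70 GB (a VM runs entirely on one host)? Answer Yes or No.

Total = 215 GB; ⌈215/70⌉ = 4.
At least 4 hosts are required, but only 3 are allowed.

No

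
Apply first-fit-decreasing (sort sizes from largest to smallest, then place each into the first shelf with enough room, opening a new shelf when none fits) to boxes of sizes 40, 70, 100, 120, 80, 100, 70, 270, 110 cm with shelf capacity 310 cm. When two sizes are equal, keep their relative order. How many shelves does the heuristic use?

Sorted descending: 270, 120, 110, 100, 100, 80, 70, 70, 40.
  270 → shelf 1 (new)  [load 270/310]
  120 → shelf 2 (new)  [load 120/310]
  110 → shelf 2  [load 230/310]
  100 → shelf 3 (new)  [load 100/310]
  100 → shelf 3  [load 200/310]
  80 → shelf 2  [load 310/310]
  70 → shelf 3  [load 270/310]
  70 → shelf 4 (new)  [load 70/310]
  40 → shelf 1  [load 310/310]
4 shelves opened.

4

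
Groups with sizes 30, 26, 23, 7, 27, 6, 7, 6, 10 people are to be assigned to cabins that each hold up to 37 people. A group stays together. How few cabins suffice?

Total = 30 + 27 + 26 + 23 + 10 + 7 + 7 + 6 + 6 = 142 people.
Lower bound: ⌈142/37⌉ = 4 cabins.
A packing using 4 cabins:
  cabin 1: 30 + 7 = 37
  cabin 2: 27 + 10 = 37
  cabin 3: 26 + 7 = 33
  cabin 4: 23 + 6 + 6 = 35
This matches the lower bound, so 4 is optimal.

4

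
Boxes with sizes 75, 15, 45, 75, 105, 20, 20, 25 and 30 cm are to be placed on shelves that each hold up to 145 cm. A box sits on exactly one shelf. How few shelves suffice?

3

Total = 105 + 75 + 75 + 45 + 30 + 25 + 20 + 20 + 15 = 410 cm.
Lower bound: ⌈410/145⌉ = 3 shelves.
A packing using 3 shelves:
  shelf 1: 105 + 30 = 135
  shelf 2: 75 + 45 + 25 = 145
  shelf 3: 75 + 20 + 20 + 15 = 130
This matches the lower bound, so 3 is optimal.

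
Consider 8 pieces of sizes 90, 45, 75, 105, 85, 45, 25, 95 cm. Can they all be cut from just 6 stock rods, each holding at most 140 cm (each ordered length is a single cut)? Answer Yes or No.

Yes

A valid assignment using 5 stock rods:
  stock rod 1: 105 + 25 = 130
  stock rod 2: 95 + 45 = 140
  stock rod 3: 90 + 45 = 135
  stock rod 4: 85 = 85
  stock rod 5: 75 = 75
That uses only 5 ≤ 6, so 6 stock rods are enough.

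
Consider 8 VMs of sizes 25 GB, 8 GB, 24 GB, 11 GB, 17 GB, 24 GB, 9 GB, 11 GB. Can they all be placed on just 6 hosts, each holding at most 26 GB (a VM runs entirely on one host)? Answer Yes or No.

A valid assignment using 6 hosts:
  host 1: 25 = 25
  host 2: 24 = 24
  host 3: 24 = 24
  host 4: 17 + 9 = 26
  host 5: 11 + 11 = 22
  host 6: 8 = 8
Every load is within 26 GB, so 6 hosts suffice.

Yes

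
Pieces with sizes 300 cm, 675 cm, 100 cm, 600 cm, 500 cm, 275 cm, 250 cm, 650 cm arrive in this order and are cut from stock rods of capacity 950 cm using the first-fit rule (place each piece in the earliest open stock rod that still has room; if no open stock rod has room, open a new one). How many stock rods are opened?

4

  300 → stock rod 1 (new)  [load 300/950]
  675 → stock rod 2 (new)  [load 675/950]
  100 → stock rod 1  [load 400/950]
  600 → stock rod 3 (new)  [load 600/950]
  500 → stock rod 1  [load 900/950]
  275 → stock rod 2  [load 950/950]
  250 → stock rod 3  [load 850/950]
  650 → stock rod 4 (new)  [load 650/950]
4 stock rods opened.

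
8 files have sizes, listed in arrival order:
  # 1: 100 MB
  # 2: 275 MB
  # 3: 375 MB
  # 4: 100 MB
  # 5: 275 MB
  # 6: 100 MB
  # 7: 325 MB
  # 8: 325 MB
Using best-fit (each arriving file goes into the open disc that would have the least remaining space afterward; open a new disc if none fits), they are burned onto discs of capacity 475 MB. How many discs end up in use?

  100 → disc 1 (new)  [load 100/475]
  275 → disc 1  [load 375/475]
  375 → disc 2 (new)  [load 375/475]
  100 → disc 1  [load 475/475]
  275 → disc 3 (new)  [load 275/475]
  100 → disc 2  [load 475/475]
  325 → disc 4 (new)  [load 325/475]
  325 → disc 5 (new)  [load 325/475]
5 discs opened.

5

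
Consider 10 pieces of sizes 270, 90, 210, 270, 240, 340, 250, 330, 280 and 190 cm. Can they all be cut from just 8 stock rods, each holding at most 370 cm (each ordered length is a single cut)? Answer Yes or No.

Total = 2470 cm; ⌈2470/370⌉ = 7.
9 pieces each exceed half the capacity and cannot share a stock rod, forcing at least 9 stock rods.
At least 9 stock rods are required, but only 8 are allowed.

No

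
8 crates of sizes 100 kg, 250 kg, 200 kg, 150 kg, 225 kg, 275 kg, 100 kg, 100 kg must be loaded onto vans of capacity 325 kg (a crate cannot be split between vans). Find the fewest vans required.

Total = 275 + 250 + 225 + 200 + 150 + 100 + 100 + 100 = 1400 kg.
Lower bound: ⌈1400/325⌉ = 5 vans.
A packing using 5 vans:
  van 1: 275 = 275
  van 2: 250 = 250
  van 3: 225 + 100 = 325
  van 4: 200 + 100 = 300
  van 5: 150 + 100 = 250
This matches the lower bound, so 5 is optimal.

5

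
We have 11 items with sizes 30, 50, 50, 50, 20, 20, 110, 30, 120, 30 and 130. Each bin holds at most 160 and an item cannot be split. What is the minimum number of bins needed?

Total = 130 + 120 + 110 + 50 + 50 + 50 + 30 + 30 + 30 + 20 + 20 = 640.
Lower bound: ⌈640/160⌉ = 4 bins.
A packing using 4 bins:
  bin 1: 130 + 30 = 160
  bin 2: 120 + 20 + 20 = 160
  bin 3: 110 + 50 = 160
  bin 4: 50 + 50 + 30 + 30 = 160
This matches the lower bound, so 4 is optimal.

4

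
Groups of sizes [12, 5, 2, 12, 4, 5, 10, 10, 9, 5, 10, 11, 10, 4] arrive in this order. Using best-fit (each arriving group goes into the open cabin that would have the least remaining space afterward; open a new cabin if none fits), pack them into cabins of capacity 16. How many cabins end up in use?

  12 → cabin 1 (new)  [load 12/16]
  5 → cabin 2 (new)  [load 5/16]
  2 → cabin 1  [load 14/16]
  12 → cabin 3 (new)  [load 12/16]
  4 → cabin 3  [load 16/16]
  5 → cabin 2  [load 10/16]
  10 → cabin 4 (new)  [load 10/16]
  10 → cabin 5 (new)  [load 10/16]
  9 → cabin 6 (new)  [load 9/16]
  5 → cabin 2  [load 15/16]
  10 → cabin 7 (new)  [load 10/16]
  11 → cabin 8 (new)  [load 11/16]
  10 → cabin 9 (new)  [load 10/16]
  4 → cabin 8  [load 15/16]
9 cabins opened.

9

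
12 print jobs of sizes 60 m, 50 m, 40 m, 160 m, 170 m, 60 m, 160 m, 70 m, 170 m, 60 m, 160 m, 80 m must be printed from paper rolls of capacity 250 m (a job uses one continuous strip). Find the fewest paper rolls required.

Total = 170 + 170 + 160 + 160 + 160 + 80 + 70 + 60 + 60 + 60 + 50 + 40 = 1240 m.
Lower bound: ⌈1240/250⌉ = 5 paper rolls.
A packing using 6 paper rolls:
  roll 1: 170 + 80 = 250
  roll 2: 170 + 70 = 240
  roll 3: 160 + 60 = 220
  roll 4: 160 + 60 = 220
  roll 5: 160 + 60 = 220
  roll 6: 50 + 40 = 90
No arrangement into 5 paper rolls stays within capacity, so 6 is optimal.

6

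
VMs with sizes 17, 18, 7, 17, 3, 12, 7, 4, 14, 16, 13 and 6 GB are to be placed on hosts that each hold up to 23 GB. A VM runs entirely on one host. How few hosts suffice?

7

Total = 18 + 17 + 17 + 16 + 14 + 13 + 12 + 7 + 7 + 6 + 4 + 3 = 134 GB.
Lower bound: ⌈134/23⌉ = 6 hosts.
Also, 7 VMs each exceed 23/2 GB, and no two of those can share a host, so at least 7 hosts are needed.
A packing using 7 hosts:
  host 1: 18 + 4 = 22
  host 2: 17 + 6 = 23
  host 3: 17 + 3 = 20
  host 4: 16 + 7 = 23
  host 5: 14 + 7 = 21
  host 6: 13 = 13
  host 7: 12 = 12
This matches the lower bound, so 7 is optimal.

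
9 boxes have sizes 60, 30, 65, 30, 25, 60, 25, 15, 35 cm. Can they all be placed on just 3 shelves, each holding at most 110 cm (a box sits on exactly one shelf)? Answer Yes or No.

Total = 345 cm; ⌈345/110⌉ = 4.
At least 4 shelves are required, but only 3 are allowed.

No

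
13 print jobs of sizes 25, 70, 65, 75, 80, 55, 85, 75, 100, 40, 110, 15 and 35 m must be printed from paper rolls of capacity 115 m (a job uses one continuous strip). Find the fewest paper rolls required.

9

Total = 110 + 100 + 85 + 80 + 75 + 75 + 70 + 65 + 55 + 40 + 35 + 25 + 15 = 830 m.
Lower bound: ⌈830/115⌉ = 8 paper rolls.
A packing using 9 paper rolls:
  roll 1: 110 = 110
  roll 2: 100 + 15 = 115
  roll 3: 85 + 25 = 110
  roll 4: 80 + 35 = 115
  roll 5: 75 + 40 = 115
  roll 6: 75 = 75
  roll 7: 70 = 70
  roll 8: 65 = 65
  roll 9: 55 = 55
No arrangement into 8 paper rolls stays within capacity, so 9 is optimal.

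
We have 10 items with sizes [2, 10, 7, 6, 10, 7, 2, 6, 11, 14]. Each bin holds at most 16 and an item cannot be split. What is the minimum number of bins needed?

5

Total = 14 + 11 + 10 + 10 + 7 + 7 + 6 + 6 + 2 + 2 = 75.
Lower bound: ⌈75/16⌉ = 5 bins.
A packing using 5 bins:
  bin 1: 14 + 2 = 16
  bin 2: 11 + 2 = 13
  bin 3: 10 + 6 = 16
  bin 4: 10 + 6 = 16
  bin 5: 7 + 7 = 14
This matches the lower bound, so 5 is optimal.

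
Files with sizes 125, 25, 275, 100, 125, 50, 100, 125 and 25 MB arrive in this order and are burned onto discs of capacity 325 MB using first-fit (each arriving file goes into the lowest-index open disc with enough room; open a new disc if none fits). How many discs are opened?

  125 → disc 1 (new)  [load 125/325]
  25 → disc 1  [load 150/325]
  275 → disc 2 (new)  [load 275/325]
  100 → disc 1  [load 250/325]
  125 → disc 3 (new)  [load 125/325]
  50 → disc 1  [load 300/325]
  100 → disc 3  [load 225/325]
  125 → disc 4 (new)  [load 125/325]
  25 → disc 1  [load 325/325]
4 discs opened.

4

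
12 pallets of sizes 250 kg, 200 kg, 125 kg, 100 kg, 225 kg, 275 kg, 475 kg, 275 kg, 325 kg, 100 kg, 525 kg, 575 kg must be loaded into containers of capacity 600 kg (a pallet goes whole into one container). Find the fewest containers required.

6

Total = 575 + 525 + 475 + 325 + 275 + 275 + 250 + 225 + 200 + 125 + 100 + 100 = 3450 kg.
Lower bound: ⌈3450/600⌉ = 6 containers.
A packing using 6 containers:
  container 1: 575 = 575
  container 2: 525 = 525
  container 3: 475 + 125 = 600
  container 4: 325 + 275 = 600
  container 5: 275 + 225 + 100 = 600
  container 6: 250 + 200 + 100 = 550
This matches the lower bound, so 6 is optimal.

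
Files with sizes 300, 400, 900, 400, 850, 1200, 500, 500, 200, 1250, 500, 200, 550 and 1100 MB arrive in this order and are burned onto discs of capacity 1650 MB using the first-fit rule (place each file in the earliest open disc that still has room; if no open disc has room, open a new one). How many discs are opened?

  300 → disc 1 (new)  [load 300/1650]
  400 → disc 1  [load 700/1650]
  900 → disc 1  [load 1600/1650]
  400 → disc 2 (new)  [load 400/1650]
  850 → disc 2  [load 1250/1650]
  1200 → disc 3 (new)  [load 1200/1650]
  500 → disc 4 (new)  [load 500/1650]
  500 → disc 4  [load 1000/1650]
  200 → disc 2  [load 1450/1650]
  1250 → disc 5 (new)  [load 1250/1650]
  500 → disc 4  [load 1500/1650]
  200 → disc 2  [load 1650/1650]
  550 → disc 6 (new)  [load 550/1650]
  1100 → disc 6  [load 1650/1650]
6 discs opened.

6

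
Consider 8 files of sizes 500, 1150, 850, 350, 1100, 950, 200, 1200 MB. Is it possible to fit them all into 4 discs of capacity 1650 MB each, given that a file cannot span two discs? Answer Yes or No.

No

Total = 6300 MB; ⌈6300/1650⌉ = 4.
5 files each exceed half the capacity and cannot share a disc, forcing at least 5 discs.
At least 5 discs are required, but only 4 are allowed.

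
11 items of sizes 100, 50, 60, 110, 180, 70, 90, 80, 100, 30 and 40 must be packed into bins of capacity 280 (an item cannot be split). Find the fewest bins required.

Total = 180 + 110 + 100 + 100 + 90 + 80 + 70 + 60 + 50 + 40 + 30 = 910.
Lower bound: ⌈910/280⌉ = 4 bins.
A packing using 4 bins:
  bin 1: 180 + 100 = 280
  bin 2: 110 + 100 + 70 = 280
  bin 3: 90 + 80 + 60 + 50 = 280
  bin 4: 40 + 30 = 70
This matches the lower bound, so 4 is optimal.

4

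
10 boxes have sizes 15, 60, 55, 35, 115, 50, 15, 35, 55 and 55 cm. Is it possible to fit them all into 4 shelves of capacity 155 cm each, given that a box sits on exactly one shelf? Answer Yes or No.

Yes

A valid assignment using 4 shelves:
  shelf 1: 115 + 35 = 150
  shelf 2: 60 + 55 + 35 = 150
  shelf 3: 55 + 55 + 15 + 15 = 140
  shelf 4: 50 = 50
Every load is within 155 cm, so 4 shelves suffice.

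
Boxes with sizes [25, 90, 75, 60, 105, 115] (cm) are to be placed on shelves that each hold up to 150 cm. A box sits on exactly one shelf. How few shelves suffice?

4

Total = 115 + 105 + 90 + 75 + 60 + 25 = 470 cm.
Lower bound: ⌈470/150⌉ = 4 shelves.
A packing using 4 shelves:
  shelf 1: 115 + 25 = 140
  shelf 2: 105 = 105
  shelf 3: 90 + 60 = 150
  shelf 4: 75 = 75
This matches the lower bound, so 4 is optimal.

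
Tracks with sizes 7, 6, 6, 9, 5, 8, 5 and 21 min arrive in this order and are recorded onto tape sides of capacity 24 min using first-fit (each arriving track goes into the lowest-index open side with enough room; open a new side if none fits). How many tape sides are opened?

3

  7 → side 1 (new)  [load 7/24]
  6 → side 1  [load 13/24]
  6 → side 1  [load 19/24]
  9 → side 2 (new)  [load 9/24]
  5 → side 1  [load 24/24]
  8 → side 2  [load 17/24]
  5 → side 2  [load 22/24]
  21 → side 3 (new)  [load 21/24]
3 tape sides opened.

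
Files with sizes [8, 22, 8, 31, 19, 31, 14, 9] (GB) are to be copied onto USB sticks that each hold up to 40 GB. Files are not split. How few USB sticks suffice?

Total = 31 + 31 + 22 + 19 + 14 + 9 + 8 + 8 = 142 GB.
Lower bound: ⌈142/40⌉ = 4 USB sticks.
A packing using 4 USB sticks:
  USB stick 1: 31 + 9 = 40
  USB stick 2: 31 + 8 = 39
  USB stick 3: 22 + 14 = 36
  USB stick 4: 19 + 8 = 27
This matches the lower bound, so 4 is optimal.

4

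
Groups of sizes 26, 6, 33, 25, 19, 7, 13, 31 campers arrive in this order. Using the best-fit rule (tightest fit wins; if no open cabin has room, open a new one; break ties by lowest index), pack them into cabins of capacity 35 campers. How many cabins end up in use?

  26 → cabin 1 (new)  [load 26/35]
  6 → cabin 1  [load 32/35]
  33 → cabin 2 (new)  [load 33/35]
  25 → cabin 3 (new)  [load 25/35]
  19 → cabin 4 (new)  [load 19/35]
  7 → cabin 3  [load 32/35]
  13 → cabin 4  [load 32/35]
  31 → cabin 5 (new)  [load 31/35]
5 cabins opened.

5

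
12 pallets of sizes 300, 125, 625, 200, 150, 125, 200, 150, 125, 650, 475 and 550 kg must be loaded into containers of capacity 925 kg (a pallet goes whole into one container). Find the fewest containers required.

4

Total = 650 + 625 + 550 + 475 + 300 + 200 + 200 + 150 + 150 + 125 + 125 + 125 = 3675 kg.
Lower bound: ⌈3675/925⌉ = 4 containers.
A packing using 4 containers:
  container 1: 650 + 150 + 125 = 925
  container 2: 625 + 300 = 925
  container 3: 550 + 200 + 150 = 900
  container 4: 475 + 200 + 125 + 125 = 925
This matches the lower bound, so 4 is optimal.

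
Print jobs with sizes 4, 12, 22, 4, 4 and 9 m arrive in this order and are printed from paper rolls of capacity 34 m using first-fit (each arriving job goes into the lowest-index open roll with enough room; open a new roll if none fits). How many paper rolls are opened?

2

  4 → roll 1 (new)  [load 4/34]
  12 → roll 1  [load 16/34]
  22 → roll 2 (new)  [load 22/34]
  4 → roll 1  [load 20/34]
  4 → roll 1  [load 24/34]
  9 → roll 1  [load 33/34]
2 paper rolls opened.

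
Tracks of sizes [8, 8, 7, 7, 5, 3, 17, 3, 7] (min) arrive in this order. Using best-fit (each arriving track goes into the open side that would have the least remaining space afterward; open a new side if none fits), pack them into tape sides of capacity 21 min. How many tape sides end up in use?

4

  8 → side 1 (new)  [load 8/21]
  8 → side 1  [load 16/21]
  7 → side 2 (new)  [load 7/21]
  7 → side 2  [load 14/21]
  5 → side 1  [load 21/21]
  3 → side 2  [load 17/21]
  17 → side 3 (new)  [load 17/21]
  3 → side 2  [load 20/21]
  7 → side 4 (new)  [load 7/21]
4 tape sides opened.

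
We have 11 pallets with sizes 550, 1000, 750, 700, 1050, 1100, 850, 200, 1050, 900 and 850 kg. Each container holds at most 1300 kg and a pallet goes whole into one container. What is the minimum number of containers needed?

Total = 1100 + 1050 + 1050 + 1000 + 900 + 850 + 850 + 750 + 700 + 550 + 200 = 9000 kg.
Lower bound: ⌈9000/1300⌉ = 7 containers.
Also, 9 pallets each exceed 650 kg, and no two of those can share a container, so at least 9 containers are needed.
A packing using 9 containers:
  container 1: 1100 + 200 = 1300
  container 2: 1050 = 1050
  container 3: 1050 = 1050
  container 4: 1000 = 1000
  container 5: 900 = 900
  container 6: 850 = 850
  container 7: 850 = 850
  container 8: 750 + 550 = 1300
  container 9: 700 = 700
This matches the lower bound, so 9 is optimal.

9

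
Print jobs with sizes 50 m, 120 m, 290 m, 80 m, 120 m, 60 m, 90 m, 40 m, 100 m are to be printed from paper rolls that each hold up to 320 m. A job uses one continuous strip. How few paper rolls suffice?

Total = 290 + 120 + 120 + 100 + 90 + 80 + 60 + 50 + 40 = 950 m.
Lower bound: ⌈950/320⌉ = 3 paper rolls.
A packing using 4 paper rolls:
  roll 1: 290 = 290
  roll 2: 120 + 120 + 80 = 320
  roll 3: 100 + 90 + 60 + 50 = 300
  roll 4: 40 = 40
No arrangement into 3 paper rolls stays within capacity, so 4 is optimal.

4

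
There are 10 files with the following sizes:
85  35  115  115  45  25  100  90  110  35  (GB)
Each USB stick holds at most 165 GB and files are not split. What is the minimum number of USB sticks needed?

6

Total = 115 + 115 + 110 + 100 + 90 + 85 + 45 + 35 + 35 + 25 = 755 GB.
Lower bound: ⌈755/165⌉ = 5 USB sticks.
Also, 6 files each exceed 165/2 GB, and no two of those can share a USB stick, so at least 6 USB sticks are needed.
A packing using 6 USB sticks:
  USB stick 1: 115 + 45 = 160
  USB stick 2: 115 + 35 = 150
  USB stick 3: 110 + 35 = 145
  USB stick 4: 100 + 25 = 125
  USB stick 5: 90 = 90
  USB stick 6: 85 = 85
This matches the lower bound, so 6 is optimal.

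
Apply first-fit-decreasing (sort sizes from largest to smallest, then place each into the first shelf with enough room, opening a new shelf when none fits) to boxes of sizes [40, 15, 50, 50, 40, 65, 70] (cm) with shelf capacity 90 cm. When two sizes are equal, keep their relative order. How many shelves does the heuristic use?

Sorted descending: 70, 65, 50, 50, 40, 40, 15.
  70 → shelf 1 (new)  [load 70/90]
  65 → shelf 2 (new)  [load 65/90]
  50 → shelf 3 (new)  [load 50/90]
  50 → shelf 4 (new)  [load 50/90]
  40 → shelf 3  [load 90/90]
  40 → shelf 4  [load 90/90]
  15 → shelf 1  [load 85/90]
4 shelves opened.

4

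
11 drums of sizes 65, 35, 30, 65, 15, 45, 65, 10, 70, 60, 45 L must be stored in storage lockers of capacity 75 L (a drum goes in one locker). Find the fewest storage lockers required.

Total = 70 + 65 + 65 + 65 + 60 + 45 + 45 + 35 + 30 + 15 + 10 = 505 L.
Lower bound: ⌈505/75⌉ = 7 storage lockers.
A packing using 8 storage lockers:
  locker 1: 70 = 70
  locker 2: 65 + 10 = 75
  locker 3: 65 = 65
  locker 4: 65 = 65
  locker 5: 60 + 15 = 75
  locker 6: 45 + 30 = 75
  locker 7: 45 = 45
  locker 8: 35 = 35
No arrangement into 7 storage lockers stays within capacity, so 8 is optimal.

8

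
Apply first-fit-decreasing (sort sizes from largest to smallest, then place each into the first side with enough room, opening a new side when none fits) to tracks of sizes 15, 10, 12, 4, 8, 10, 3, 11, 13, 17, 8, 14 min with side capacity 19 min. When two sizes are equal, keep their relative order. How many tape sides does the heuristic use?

8

Sorted descending: 17, 15, 14, 13, 12, 11, 10, 10, 8, 8, 4, 3.
  17 → side 1 (new)  [load 17/19]
  15 → side 2 (new)  [load 15/19]
  14 → side 3 (new)  [load 14/19]
  13 → side 4 (new)  [load 13/19]
  12 → side 5 (new)  [load 12/19]
  11 → side 6 (new)  [load 11/19]
  10 → side 7 (new)  [load 10/19]
  10 → side 8 (new)  [load 10/19]
  8 → side 6  [load 19/19]
  8 → side 7  [load 18/19]
  4 → side 2  [load 19/19]
  3 → side 3  [load 17/19]
8 tape sides opened.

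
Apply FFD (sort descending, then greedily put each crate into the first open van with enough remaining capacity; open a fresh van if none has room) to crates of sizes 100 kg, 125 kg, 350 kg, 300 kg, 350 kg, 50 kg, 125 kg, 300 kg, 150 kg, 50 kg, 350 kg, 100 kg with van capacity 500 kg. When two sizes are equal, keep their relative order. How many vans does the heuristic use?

5

Sorted descending: 350, 350, 350, 300, 300, 150, 125, 125, 100, 100, 50, 50.
  350 → van 1 (new)  [load 350/500]
  350 → van 2 (new)  [load 350/500]
  350 → van 3 (new)  [load 350/500]
  300 → van 4 (new)  [load 300/500]
  300 → van 5 (new)  [load 300/500]
  150 → van 1  [load 500/500]
  125 → van 2  [load 475/500]
  125 → van 3  [load 475/500]
  100 → van 4  [load 400/500]
  100 → van 4  [load 500/500]
  50 → van 5  [load 350/500]
  50 → van 5  [load 400/500]
5 vans opened.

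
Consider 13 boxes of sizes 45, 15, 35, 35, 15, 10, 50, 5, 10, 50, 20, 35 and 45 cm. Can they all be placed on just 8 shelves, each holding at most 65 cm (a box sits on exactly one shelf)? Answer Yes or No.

A valid assignment using 7 shelves:
  shelf 1: 50 + 15 = 65
  shelf 2: 50 + 15 = 65
  shelf 3: 45 + 20 = 65
  shelf 4: 45 + 10 + 10 = 65
  shelf 5: 35 + 5 = 40
  shelf 6: 35 = 35
  shelf 7: 35 = 35
That uses only 7 ≤ 8, so 8 shelves are enough.

Yes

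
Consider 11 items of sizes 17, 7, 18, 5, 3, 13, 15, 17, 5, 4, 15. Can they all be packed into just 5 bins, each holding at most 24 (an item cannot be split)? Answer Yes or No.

Total = 119; ⌈119/24⌉ = 5.
6 items each exceed half the capacity and cannot share a bin, forcing at least 6 bins.
At least 6 bins are required, but only 5 are allowed.

No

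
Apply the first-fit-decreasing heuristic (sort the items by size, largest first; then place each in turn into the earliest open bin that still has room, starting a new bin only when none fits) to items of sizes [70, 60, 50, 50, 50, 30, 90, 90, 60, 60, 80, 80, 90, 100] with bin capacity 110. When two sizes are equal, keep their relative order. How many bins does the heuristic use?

Sorted descending: 100, 90, 90, 90, 80, 80, 70, 60, 60, 60, 50, 50, 50, 30.
  100 → bin 1 (new)  [load 100/110]
  90 → bin 2 (new)  [load 90/110]
  90 → bin 3 (new)  [load 90/110]
  90 → bin 4 (new)  [load 90/110]
  80 → bin 5 (new)  [load 80/110]
  80 → bin 6 (new)  [load 80/110]
  70 → bin 7 (new)  [load 70/110]
  60 → bin 8 (new)  [load 60/110]
  60 → bin 9 (new)  [load 60/110]
  60 → bin 10 (new)  [load 60/110]
  50 → bin 8  [load 110/110]
  50 → bin 9  [load 110/110]
  50 → bin 10  [load 110/110]
  30 → bin 5  [load 110/110]
10 bins opened.

10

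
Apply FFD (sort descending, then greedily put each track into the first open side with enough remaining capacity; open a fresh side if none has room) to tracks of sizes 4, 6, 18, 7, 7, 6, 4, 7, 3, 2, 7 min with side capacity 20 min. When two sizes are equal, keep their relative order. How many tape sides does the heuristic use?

4

Sorted descending: 18, 7, 7, 7, 7, 6, 6, 4, 4, 3, 2.
  18 → side 1 (new)  [load 18/20]
  7 → side 2 (new)  [load 7/20]
  7 → side 2  [load 14/20]
  7 → side 3 (new)  [load 7/20]
  7 → side 3  [load 14/20]
  6 → side 2  [load 20/20]
  6 → side 3  [load 20/20]
  4 → side 4 (new)  [load 4/20]
  4 → side 4  [load 8/20]
  3 → side 4  [load 11/20]
  2 → side 1  [load 20/20]
4 tape sides opened.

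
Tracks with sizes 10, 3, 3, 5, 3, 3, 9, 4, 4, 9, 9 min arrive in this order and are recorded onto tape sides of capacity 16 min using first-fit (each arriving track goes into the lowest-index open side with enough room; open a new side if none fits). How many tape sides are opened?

  10 → side 1 (new)  [load 10/16]
  3 → side 1  [load 13/16]
  3 → side 1  [load 16/16]
  5 → side 2 (new)  [load 5/16]
  3 → side 2  [load 8/16]
  3 → side 2  [load 11/16]
  9 → side 3 (new)  [load 9/16]
  4 → side 2  [load 15/16]
  4 → side 3  [load 13/16]
  9 → side 4 (new)  [load 9/16]
  9 → side 5 (new)  [load 9/16]
5 tape sides opened.

5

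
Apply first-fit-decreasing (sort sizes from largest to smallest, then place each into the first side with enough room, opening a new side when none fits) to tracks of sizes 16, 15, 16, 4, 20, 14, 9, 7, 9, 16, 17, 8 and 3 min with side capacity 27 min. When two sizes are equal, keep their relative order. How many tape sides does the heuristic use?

7

Sorted descending: 20, 17, 16, 16, 16, 15, 14, 9, 9, 8, 7, 4, 3.
  20 → side 1 (new)  [load 20/27]
  17 → side 2 (new)  [load 17/27]
  16 → side 3 (new)  [load 16/27]
  16 → side 4 (new)  [load 16/27]
  16 → side 5 (new)  [load 16/27]
  15 → side 6 (new)  [load 15/27]
  14 → side 7 (new)  [load 14/27]
  9 → side 2  [load 26/27]
  9 → side 3  [load 25/27]
  8 → side 4  [load 24/27]
  7 → side 1  [load 27/27]
  4 → side 5  [load 20/27]
  3 → side 4  [load 27/27]
7 tape sides opened.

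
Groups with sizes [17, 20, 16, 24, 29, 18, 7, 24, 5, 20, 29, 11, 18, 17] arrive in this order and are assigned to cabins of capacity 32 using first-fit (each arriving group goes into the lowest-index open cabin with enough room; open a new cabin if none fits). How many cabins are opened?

  17 → cabin 1 (new)  [load 17/32]
  20 → cabin 2 (new)  [load 20/32]
  16 → cabin 3 (new)  [load 16/32]
  24 → cabin 4 (new)  [load 24/32]
  29 → cabin 5 (new)  [load 29/32]
  18 → cabin 6 (new)  [load 18/32]
  7 → cabin 1  [load 24/32]
  24 → cabin 7 (new)  [load 24/32]
  5 → cabin 1  [load 29/32]
  20 → cabin 8 (new)  [load 20/32]
  29 → cabin 9 (new)  [load 29/32]
  11 → cabin 2  [load 31/32]
  18 → cabin 10 (new)  [load 18/32]
  17 → cabin 11 (new)  [load 17/32]
11 cabins opened.

11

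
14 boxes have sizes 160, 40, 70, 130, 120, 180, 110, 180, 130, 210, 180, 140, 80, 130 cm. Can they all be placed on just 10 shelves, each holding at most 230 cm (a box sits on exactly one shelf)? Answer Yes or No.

Yes

A valid assignment using 10 shelves:
  shelf 1: 210 = 210
  shelf 2: 180 + 40 = 220
  shelf 3: 180 = 180
  shelf 4: 180 = 180
  shelf 5: 160 + 70 = 230
  shelf 6: 140 + 80 = 220
  shelf 7: 130 = 130
  shelf 8: 130 = 130
  shelf 9: 130 = 130
  shelf 10: 120 + 110 = 230
Every load is within 230 cm, so 10 shelves suffice.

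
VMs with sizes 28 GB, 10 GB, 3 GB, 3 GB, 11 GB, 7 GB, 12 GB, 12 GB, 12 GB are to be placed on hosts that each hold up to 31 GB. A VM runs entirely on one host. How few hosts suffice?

4

Total = 28 + 12 + 12 + 12 + 11 + 10 + 7 + 3 + 3 = 98 GB.
Lower bound: ⌈98/31⌉ = 4 hosts.
A packing using 4 hosts:
  host 1: 28 + 3 = 31
  host 2: 12 + 12 + 7 = 31
  host 3: 12 + 11 + 3 = 26
  host 4: 10 = 10
This matches the lower bound, so 4 is optimal.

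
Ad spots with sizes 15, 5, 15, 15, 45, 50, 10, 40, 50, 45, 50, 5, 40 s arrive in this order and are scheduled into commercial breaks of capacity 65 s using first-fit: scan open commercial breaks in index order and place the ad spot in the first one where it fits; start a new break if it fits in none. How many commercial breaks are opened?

8

  15 → break 1 (new)  [load 15/65]
  5 → break 1  [load 20/65]
  15 → break 1  [load 35/65]
  15 → break 1  [load 50/65]
  45 → break 2 (new)  [load 45/65]
  50 → break 3 (new)  [load 50/65]
  10 → break 1  [load 60/65]
  40 → break 4 (new)  [load 40/65]
  50 → break 5 (new)  [load 50/65]
  45 → break 6 (new)  [load 45/65]
  50 → break 7 (new)  [load 50/65]
  5 → break 1  [load 65/65]
  40 → break 8 (new)  [load 40/65]
8 commercial breaks opened.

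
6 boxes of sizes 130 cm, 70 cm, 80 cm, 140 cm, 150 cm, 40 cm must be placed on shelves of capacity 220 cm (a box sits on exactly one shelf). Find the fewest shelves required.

3

Total = 150 + 140 + 130 + 80 + 70 + 40 = 610 cm.
Lower bound: ⌈610/220⌉ = 3 shelves.
A packing using 3 shelves:
  shelf 1: 150 + 70 = 220
  shelf 2: 140 + 80 = 220
  shelf 3: 130 + 40 = 170
This matches the lower bound, so 3 is optimal.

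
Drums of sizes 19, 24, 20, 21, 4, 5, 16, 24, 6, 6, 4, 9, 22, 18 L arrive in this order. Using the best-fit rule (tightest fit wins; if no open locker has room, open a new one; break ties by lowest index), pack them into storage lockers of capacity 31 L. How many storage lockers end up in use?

8

  19 → locker 1 (new)  [load 19/31]
  24 → locker 2 (new)  [load 24/31]
  20 → locker 3 (new)  [load 20/31]
  21 → locker 4 (new)  [load 21/31]
  4 → locker 2  [load 28/31]
  5 → locker 4  [load 26/31]
  16 → locker 5 (new)  [load 16/31]
  24 → locker 6 (new)  [load 24/31]
  6 → locker 6  [load 30/31]
  6 → locker 3  [load 26/31]
  4 → locker 3  [load 30/31]
  9 → locker 1  [load 28/31]
  22 → locker 7 (new)  [load 22/31]
  18 → locker 8 (new)  [load 18/31]
8 storage lockers opened.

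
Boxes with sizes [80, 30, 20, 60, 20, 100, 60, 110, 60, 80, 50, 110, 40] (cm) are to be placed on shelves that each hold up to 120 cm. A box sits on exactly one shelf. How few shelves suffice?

Total = 110 + 110 + 100 + 80 + 80 + 60 + 60 + 60 + 50 + 40 + 30 + 20 + 20 = 820 cm.
Lower bound: ⌈820/120⌉ = 7 shelves.
A packing using 8 shelves:
  shelf 1: 110 = 110
  shelf 2: 110 = 110
  shelf 3: 100 + 20 = 120
  shelf 4: 80 + 40 = 120
  shelf 5: 80 + 30 = 110
  shelf 6: 60 + 60 = 120
  shelf 7: 60 + 50 = 110
  shelf 8: 20 = 20
No arrangement into 7 shelves stays within capacity, so 8 is optimal.

8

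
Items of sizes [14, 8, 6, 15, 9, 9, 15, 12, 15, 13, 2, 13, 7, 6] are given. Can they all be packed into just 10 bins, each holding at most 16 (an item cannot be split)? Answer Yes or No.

A valid assignment using 10 bins:
  bin 1: 15 = 15
  bin 2: 15 = 15
  bin 3: 15 = 15
  bin 4: 14 + 2 = 16
  bin 5: 13 = 13
  bin 6: 13 = 13
  bin 7: 12 = 12
  bin 8: 9 + 7 = 16
  bin 9: 9 + 6 = 15
  bin 10: 8 + 6 = 14
Every load is within 16, so 10 bins suffice.

Yes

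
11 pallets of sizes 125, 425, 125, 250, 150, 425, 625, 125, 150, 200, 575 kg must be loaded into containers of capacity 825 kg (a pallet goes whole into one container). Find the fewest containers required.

4

Total = 625 + 575 + 425 + 425 + 250 + 200 + 150 + 150 + 125 + 125 + 125 = 3175 kg.
Lower bound: ⌈3175/825⌉ = 4 containers.
A packing using 4 containers:
  container 1: 625 + 200 = 825
  container 2: 575 + 250 = 825
  container 3: 425 + 150 + 150 = 725
  container 4: 425 + 125 + 125 + 125 = 800
This matches the lower bound, so 4 is optimal.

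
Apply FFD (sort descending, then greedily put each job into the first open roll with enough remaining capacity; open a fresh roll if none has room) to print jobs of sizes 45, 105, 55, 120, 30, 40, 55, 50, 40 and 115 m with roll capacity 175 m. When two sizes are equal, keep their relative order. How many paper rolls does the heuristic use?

Sorted descending: 120, 115, 105, 55, 55, 50, 45, 40, 40, 30.
  120 → roll 1 (new)  [load 120/175]
  115 → roll 2 (new)  [load 115/175]
  105 → roll 3 (new)  [load 105/175]
  55 → roll 1  [load 175/175]
  55 → roll 2  [load 170/175]
  50 → roll 3  [load 155/175]
  45 → roll 4 (new)  [load 45/175]
  40 → roll 4  [load 85/175]
  40 → roll 4  [load 125/175]
  30 → roll 4  [load 155/175]
4 paper rolls opened.

4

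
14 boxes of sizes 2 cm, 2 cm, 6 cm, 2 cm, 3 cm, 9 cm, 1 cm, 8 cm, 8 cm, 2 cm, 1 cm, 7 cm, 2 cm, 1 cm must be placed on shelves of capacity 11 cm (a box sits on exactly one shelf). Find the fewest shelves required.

Total = 9 + 8 + 8 + 7 + 6 + 3 + 2 + 2 + 2 + 2 + 2 + 1 + 1 + 1 = 54 cm.
Lower bound: ⌈54/11⌉ = 5 shelves.
A packing using 5 shelves:
  shelf 1: 9 + 2 = 11
  shelf 2: 8 + 3 = 11
  shelf 3: 8 + 2 + 1 = 11
  shelf 4: 7 + 2 + 2 = 11
  shelf 5: 6 + 2 + 1 + 1 = 10
This matches the lower bound, so 5 is optimal.

5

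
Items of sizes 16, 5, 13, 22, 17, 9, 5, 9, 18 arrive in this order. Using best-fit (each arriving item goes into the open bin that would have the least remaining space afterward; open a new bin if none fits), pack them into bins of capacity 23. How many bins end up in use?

  16 → bin 1 (new)  [load 16/23]
  5 → bin 1  [load 21/23]
  13 → bin 2 (new)  [load 13/23]
  22 → bin 3 (new)  [load 22/23]
  17 → bin 4 (new)  [load 17/23]
  9 → bin 2  [load 22/23]
  5 → bin 4  [load 22/23]
  9 → bin 5 (new)  [load 9/23]
  18 → bin 6 (new)  [load 18/23]
6 bins opened.

6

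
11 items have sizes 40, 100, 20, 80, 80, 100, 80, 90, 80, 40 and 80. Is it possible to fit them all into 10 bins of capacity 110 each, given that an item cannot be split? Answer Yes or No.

A valid assignment using 9 bins:
  bin 1: 100 = 100
  bin 2: 100 = 100
  bin 3: 90 + 20 = 110
  bin 4: 80 = 80
  bin 5: 80 = 80
  bin 6: 80 = 80
  bin 7: 80 = 80
  bin 8: 80 = 80
  bin 9: 40 + 40 = 80
That uses only 9 ≤ 10, so 10 bins are enough.

Yes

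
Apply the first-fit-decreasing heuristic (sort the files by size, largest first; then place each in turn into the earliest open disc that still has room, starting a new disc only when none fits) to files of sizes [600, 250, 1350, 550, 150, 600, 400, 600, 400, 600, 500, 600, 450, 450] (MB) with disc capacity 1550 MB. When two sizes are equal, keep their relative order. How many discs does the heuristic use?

Sorted descending: 1350, 600, 600, 600, 600, 600, 550, 500, 450, 450, 400, 400, 250, 150.
  1350 → disc 1 (new)  [load 1350/1550]
  600 → disc 2 (new)  [load 600/1550]
  600 → disc 2  [load 1200/1550]
  600 → disc 3 (new)  [load 600/1550]
  600 → disc 3  [load 1200/1550]
  600 → disc 4 (new)  [load 600/1550]
  550 → disc 4  [load 1150/1550]
  500 → disc 5 (new)  [load 500/1550]
  450 → disc 5  [load 950/1550]
  450 → disc 5  [load 1400/1550]
  400 → disc 4  [load 1550/1550]
  400 → disc 6 (new)  [load 400/1550]
  250 → disc 2  [load 1450/1550]
  150 → disc 1  [load 1500/1550]
6 discs opened.

6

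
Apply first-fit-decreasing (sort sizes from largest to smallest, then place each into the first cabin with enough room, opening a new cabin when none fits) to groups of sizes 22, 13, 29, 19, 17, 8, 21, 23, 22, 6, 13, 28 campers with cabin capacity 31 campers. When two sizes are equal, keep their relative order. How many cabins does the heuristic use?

Sorted descending: 29, 28, 23, 22, 22, 21, 19, 17, 13, 13, 8, 6.
  29 → cabin 1 (new)  [load 29/31]
  28 → cabin 2 (new)  [load 28/31]
  23 → cabin 3 (new)  [load 23/31]
  22 → cabin 4 (new)  [load 22/31]
  22 → cabin 5 (new)  [load 22/31]
  21 → cabin 6 (new)  [load 21/31]
  19 → cabin 7 (new)  [load 19/31]
  17 → cabin 8 (new)  [load 17/31]
  13 → cabin 8  [load 30/31]
  13 → cabin 9 (new)  [load 13/31]
  8 → cabin 3  [load 31/31]
  6 → cabin 4  [load 28/31]
9 cabins opened.

9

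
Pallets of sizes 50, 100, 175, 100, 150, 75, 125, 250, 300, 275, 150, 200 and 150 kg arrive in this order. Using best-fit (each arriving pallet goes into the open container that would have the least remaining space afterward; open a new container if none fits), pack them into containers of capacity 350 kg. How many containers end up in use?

7

  50 → container 1 (new)  [load 50/350]
  100 → container 1  [load 150/350]
  175 → container 1  [load 325/350]
  100 → container 2 (new)  [load 100/350]
  150 → container 2  [load 250/350]
  75 → container 2  [load 325/350]
  125 → container 3 (new)  [load 125/350]
  250 → container 4 (new)  [load 250/350]
  300 → container 5 (new)  [load 300/350]
  275 → container 6 (new)  [load 275/350]
  150 → container 3  [load 275/350]
  200 → container 7 (new)  [load 200/350]
  150 → container 7  [load 350/350]
7 containers opened.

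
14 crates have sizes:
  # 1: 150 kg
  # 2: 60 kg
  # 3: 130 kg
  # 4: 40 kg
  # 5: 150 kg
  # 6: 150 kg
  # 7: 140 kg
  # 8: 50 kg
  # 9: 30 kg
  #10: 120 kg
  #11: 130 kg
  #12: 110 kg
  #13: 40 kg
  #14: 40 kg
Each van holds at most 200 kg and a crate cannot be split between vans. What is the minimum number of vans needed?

Total = 150 + 150 + 150 + 140 + 130 + 130 + 120 + 110 + 60 + 50 + 40 + 40 + 40 + 30 = 1340 kg.
Lower bound: ⌈1340/200⌉ = 7 vans.
Also, 8 crates each exceed 100 kg, and no two of those can share a van, so at least 8 vans are needed.
A packing using 8 vans:
  van 1: 150 + 50 = 200
  van 2: 150 + 40 = 190
  van 3: 150 + 40 = 190
  van 4: 140 + 60 = 200
  van 5: 130 + 40 + 30 = 200
  van 6: 130 = 130
  van 7: 120 = 120
  van 8: 110 = 110
This matches the lower bound, so 8 is optimal.

8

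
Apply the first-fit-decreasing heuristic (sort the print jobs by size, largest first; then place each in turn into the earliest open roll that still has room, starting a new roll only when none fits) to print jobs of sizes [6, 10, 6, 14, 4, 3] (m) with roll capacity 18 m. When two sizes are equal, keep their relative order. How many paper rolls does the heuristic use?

3

Sorted descending: 14, 10, 6, 6, 4, 3.
  14 → roll 1 (new)  [load 14/18]
  10 → roll 2 (new)  [load 10/18]
  6 → roll 2  [load 16/18]
  6 → roll 3 (new)  [load 6/18]
  4 → roll 1  [load 18/18]
  3 → roll 3  [load 9/18]
3 paper rolls opened.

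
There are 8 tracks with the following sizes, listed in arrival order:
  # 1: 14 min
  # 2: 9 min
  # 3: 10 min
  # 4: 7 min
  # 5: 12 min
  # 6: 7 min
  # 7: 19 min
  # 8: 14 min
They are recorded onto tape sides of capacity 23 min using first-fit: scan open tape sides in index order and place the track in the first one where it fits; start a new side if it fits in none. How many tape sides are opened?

  14 → side 1 (new)  [load 14/23]
  9 → side 1  [load 23/23]
  10 → side 2 (new)  [load 10/23]
  7 → side 2  [load 17/23]
  12 → side 3 (new)  [load 12/23]
  7 → side 3  [load 19/23]
  19 → side 4 (new)  [load 19/23]
  14 → side 5 (new)  [load 14/23]
5 tape sides opened.

5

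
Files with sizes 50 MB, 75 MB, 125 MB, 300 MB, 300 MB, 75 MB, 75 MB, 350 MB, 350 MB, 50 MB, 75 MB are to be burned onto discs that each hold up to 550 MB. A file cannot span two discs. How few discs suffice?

4

Total = 350 + 350 + 300 + 300 + 125 + 75 + 75 + 75 + 75 + 50 + 50 = 1825 MB.
Lower bound: ⌈1825/550⌉ = 4 discs.
A packing using 4 discs:
  disc 1: 350 + 125 + 75 = 550
  disc 2: 350 + 75 + 75 + 50 = 550
  disc 3: 300 + 75 + 50 = 425
  disc 4: 300 = 300
This matches the lower bound, so 4 is optimal.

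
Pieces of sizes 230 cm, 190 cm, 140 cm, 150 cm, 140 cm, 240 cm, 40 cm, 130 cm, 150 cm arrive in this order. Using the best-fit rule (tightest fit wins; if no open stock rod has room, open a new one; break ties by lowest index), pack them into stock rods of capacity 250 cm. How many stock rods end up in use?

8

  230 → stock rod 1 (new)  [load 230/250]
  190 → stock rod 2 (new)  [load 190/250]
  140 → stock rod 3 (new)  [load 140/250]
  150 → stock rod 4 (new)  [load 150/250]
  140 → stock rod 5 (new)  [load 140/250]
  240 → stock rod 6 (new)  [load 240/250]
  40 → stock rod 2  [load 230/250]
  130 → stock rod 7 (new)  [load 130/250]
  150 → stock rod 8 (new)  [load 150/250]
8 stock rods opened.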